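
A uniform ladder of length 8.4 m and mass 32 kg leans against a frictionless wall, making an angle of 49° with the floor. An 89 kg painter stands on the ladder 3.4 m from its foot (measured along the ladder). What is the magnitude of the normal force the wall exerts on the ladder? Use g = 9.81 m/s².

N_wall ≈ 444 N

Taking torques about the foot of the ladder:
Ladder weight 32×9.81 = 313.9 N acts at 4.2 m along the ladder; its horizontal arm is 4.2·cos49° = 2.755 m → τ = 864.8 N·m clockwise.
Painter: 89×9.81 = 873.1 N at 3.4 m → arm 2.231 m → τ = 1948 N·m clockwise.
Wall normal N acts horizontally at the top; its moment arm is the height L sinθ = 8.4·sin49° = 6.34 m, counterclockwise.
For rotational equilibrium, N × 6.34 = 2813, so N = 444 N.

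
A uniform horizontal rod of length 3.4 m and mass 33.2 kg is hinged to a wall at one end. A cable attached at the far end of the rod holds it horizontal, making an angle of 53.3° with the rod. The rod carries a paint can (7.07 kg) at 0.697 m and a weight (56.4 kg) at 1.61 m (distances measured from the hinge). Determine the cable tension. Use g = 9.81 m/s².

Choose the hinge as the axis so the unknown hinge reaction has zero arm there.
Beam weight: 33.2 × 9.81 = 325.7 N down at 1.7 m → arm 1.7 m, τ = 325.7 × 1.7 = 553.7 N·m clockwise.
Paint can: 7.07 × 9.81 = 69.36 N down at 0.697 m → arm 0.697 m, τ = 69.36 × 0.697 = 48.34 N·m clockwise.
Weight: 56.4 × 9.81 = 553.3 N down at 1.61 m → arm 1.61 m, τ = 553.3 × 1.61 = 890.8 N·m clockwise.
Total clockwise load moment = 1493 N·m.
The cable tension T acts at 3.4 m; only its component perpendicular to the rod, T sinθ, produces torque. sin 53.3° = 0.8018.
Balancing moments: T × 3.4 × 0.8018 = 1493, giving T = 1493 / 2.726 = 548 N.

T ≈ 548 N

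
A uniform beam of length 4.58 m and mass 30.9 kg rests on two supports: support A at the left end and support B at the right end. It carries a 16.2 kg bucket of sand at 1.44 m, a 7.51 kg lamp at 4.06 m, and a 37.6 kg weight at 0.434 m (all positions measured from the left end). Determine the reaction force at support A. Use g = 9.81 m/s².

R_A ≈ 603 N

Take moments about support B.
Beam weight: 30.9 × 9.81 = 303.1 N down at 2.29 m → arm 2.29 m, τ = 303.1 × 2.29 = 694.1 N·m counterclockwise.
Bucket of sand: 16.2 × 9.81 = 158.9 N down at 1.44 m → arm 3.14 m, τ = 158.9 × 3.14 = 498.9 N·m counterclockwise.
Lamp: 7.51 × 9.81 = 73.67 N down at 4.06 m → arm 0.52 m, τ = 73.67 × 0.52 = 38.31 N·m counterclockwise.
Weight: 37.6 × 9.81 = 368.9 N down at 0.434 m → arm 4.146 m, τ = 368.9 × 4.146 = 1529 N·m counterclockwise.
Net load moment about support B = 2760 N·m counterclockwise.
Reaction R at support A is upward at 0 m, arm 4.58 m → moment R × 4.58 clockwise.
For rotational equilibrium, R × 4.58 = 2760, so R = 603 N.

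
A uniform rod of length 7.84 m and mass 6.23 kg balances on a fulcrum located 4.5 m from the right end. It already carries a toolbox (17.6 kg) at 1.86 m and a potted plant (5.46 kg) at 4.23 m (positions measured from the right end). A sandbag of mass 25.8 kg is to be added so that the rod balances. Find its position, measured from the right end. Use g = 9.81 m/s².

x ≈ 6.5 m from the right end

Sum moments about the fulcrum (at 4.5 m from the right end) (the support reaction has zero arm there).
Beam weight: 6.23 × 9.81 = 61.12 N down at 3.92 m → arm 0.58 m, τ = 61.12 × 0.58 = 35.45 N·m clockwise.
Toolbox: 17.6 × 9.81 = 172.7 N down at 1.86 m → arm 2.64 m, τ = 172.7 × 2.64 = 455.9 N·m clockwise.
Potted plant: 5.46 × 9.81 = 53.56 N down at 4.23 m → arm 0.27 m, τ = 53.56 × 0.27 = 14.46 N·m clockwise.
Net moment of existing loads = 505.8 N·m clockwise.
The sandbag weighs 25.8 × 9.81 = 253.1 N and must supply an equal counterclockwise moment, so its lever arm about the fulcrum is 505.8 / 253.1 = 2 m.
That puts it at 4.5 + 2 = 6.5 m from the right end.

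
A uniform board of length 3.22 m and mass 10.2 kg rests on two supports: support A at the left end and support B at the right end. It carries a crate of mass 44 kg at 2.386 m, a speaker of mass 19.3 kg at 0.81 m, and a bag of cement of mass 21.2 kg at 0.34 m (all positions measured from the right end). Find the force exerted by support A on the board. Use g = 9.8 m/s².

R_A ≈ 439 N

Sum moments about support B (its reaction then has zero moment arm).
Beam weight: 10.2 × 9.8 = 99.96 N down at 1.61 m → arm 1.61 m, τ = 99.96 × 1.61 = 160.9 N·m counterclockwise.
Crate: 44 × 9.8 = 431.2 N down at 2.386 m → arm 2.386 m, τ = 431.2 × 2.386 = 1029 N·m counterclockwise.
Speaker: 19.3 × 9.8 = 189.1 N down at 0.81 m → arm 0.81 m, τ = 189.1 × 0.81 = 153.2 N·m counterclockwise.
Bag of cement: 21.2 × 9.8 = 207.8 N down at 0.34 m → arm 0.34 m, τ = 207.8 × 0.34 = 70.65 N·m counterclockwise.
Net load moment about support B = 1414 N·m counterclockwise.
Reaction R at support A is upward at 3.22 m, arm 3.22 m → moment R × 3.22 clockwise.
For rotational equilibrium, R × 3.22 = 1414, so R = 439 N.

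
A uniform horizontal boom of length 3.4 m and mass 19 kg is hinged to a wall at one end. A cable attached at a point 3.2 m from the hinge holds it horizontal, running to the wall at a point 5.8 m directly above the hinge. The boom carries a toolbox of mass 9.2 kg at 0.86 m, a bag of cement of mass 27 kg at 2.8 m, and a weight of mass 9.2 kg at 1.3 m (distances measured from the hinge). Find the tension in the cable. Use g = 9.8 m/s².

T ≈ 447 N

Sum moments about the hinge (the unknown hinge reaction has zero arm there).
Beam weight: 19 × 9.8 = 186.2 N down at 1.7 m → arm 1.7 m, τ = 186.2 × 1.7 = 316.5 N·m clockwise.
Toolbox: 9.2 × 9.8 = 90.16 N down at 0.86 m → arm 0.86 m, τ = 90.16 × 0.86 = 77.54 N·m clockwise.
Bag of cement: 27 × 9.8 = 264.6 N down at 2.8 m → arm 2.8 m, τ = 264.6 × 2.8 = 740.9 N·m clockwise.
Weight: 9.2 × 9.8 = 90.16 N down at 1.3 m → arm 1.3 m, τ = 90.16 × 1.3 = 117.2 N·m clockwise.
Total clockwise load moment = 1252 N·m.
The cable tension T acts at 3.2 m; only its component perpendicular to the boom, T sinθ, produces torque. sinθ = h/√(h²+d²) = 5.8/√(5.8²+3.2²) = 0.8756.
Balancing moments: T × 3.2 × 0.8756 = 1252, giving T = 1252 / 2.802 = 447 N.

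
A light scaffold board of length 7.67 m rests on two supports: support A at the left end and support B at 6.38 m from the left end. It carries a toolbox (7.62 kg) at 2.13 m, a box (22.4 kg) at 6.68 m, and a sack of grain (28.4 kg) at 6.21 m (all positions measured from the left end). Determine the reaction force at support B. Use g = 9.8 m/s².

Sum moments about support A (its reaction then has zero moment arm).
Toolbox: 7.62 × 9.8 = 74.68 N down at 2.13 m → arm 2.13 m, τ = 74.68 × 2.13 = 159.1 N·m clockwise.
Box: 22.4 × 9.8 = 219.5 N down at 6.68 m → arm 6.68 m, τ = 219.5 × 6.68 = 1466 N·m clockwise.
Sack of grain: 28.4 × 9.8 = 278.3 N down at 6.21 m → arm 6.21 m, τ = 278.3 × 6.21 = 1728 N·m clockwise.
Net load moment about support A = 3353 N·m clockwise.
Reaction R at support B is upward at 6.38 m, arm 6.38 m → moment R × 6.38 counterclockwise.
For rotational equilibrium, R × 6.38 = 3353, so R = 526 N.

R_B ≈ 526 N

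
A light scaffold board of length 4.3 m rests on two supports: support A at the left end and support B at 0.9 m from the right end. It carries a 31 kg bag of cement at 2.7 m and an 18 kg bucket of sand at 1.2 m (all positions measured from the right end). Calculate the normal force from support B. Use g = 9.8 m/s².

R_B ≈ 304 N

Take moments about support A.
Bag of cement: 31 × 9.8 = 303.8 N down at 2.7 m → arm 1.6 m, τ = 303.8 × 1.6 = 486.1 N·m clockwise.
Bucket of sand: 18 × 9.8 = 176.4 N down at 1.2 m → arm 3.1 m, τ = 176.4 × 3.1 = 546.8 N·m clockwise.
Net load moment about support A = 1033 N·m clockwise.
Reaction R at support B is upward at 0.9 m, arm 3.4 m → moment R × 3.4 counterclockwise.
Στ = 0 ⇒ R × 3.4 = 1033 ⇒ R = 304 N.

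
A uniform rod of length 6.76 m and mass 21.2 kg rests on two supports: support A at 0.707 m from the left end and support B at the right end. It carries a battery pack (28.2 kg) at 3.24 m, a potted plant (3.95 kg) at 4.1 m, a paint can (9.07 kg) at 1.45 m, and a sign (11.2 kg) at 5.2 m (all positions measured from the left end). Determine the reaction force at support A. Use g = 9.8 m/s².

R_A ≈ 400 N

Taking torques about support B:
Beam weight: 21.2 × 9.8 = 207.8 N down at 3.38 m → arm 3.38 m, τ = 207.8 × 3.38 = 702.4 N·m counterclockwise.
Battery pack: 28.2 × 9.8 = 276.4 N down at 3.24 m → arm 3.52 m, τ = 276.4 × 3.52 = 972.9 N·m counterclockwise.
Potted plant: 3.95 × 9.8 = 38.71 N down at 4.1 m → arm 2.66 m, τ = 38.71 × 2.66 = 103 N·m counterclockwise.
Paint can: 9.07 × 9.8 = 88.89 N down at 1.45 m → arm 5.31 m, τ = 88.89 × 5.31 = 472 N·m counterclockwise.
Sign: 11.2 × 9.8 = 109.8 N down at 5.2 m → arm 1.56 m, τ = 109.8 × 1.56 = 171.3 N·m counterclockwise.
Net load moment about support B = 2422 N·m counterclockwise.
Reaction R at support A is upward at 0.707 m, arm 6.053 m → moment R × 6.053 clockwise.
Στ = 0 ⇒ R × 6.053 = 2422 ⇒ R = 400 N.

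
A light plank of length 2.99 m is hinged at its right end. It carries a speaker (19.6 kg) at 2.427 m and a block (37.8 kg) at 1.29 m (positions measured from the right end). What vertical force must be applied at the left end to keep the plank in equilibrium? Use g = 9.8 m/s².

F ≈ 316 N

Sum moments about the right end (the unknown pivot reaction has zero arm there).
Speaker: 19.6 × 9.8 = 192.1 N down at 2.427 m → arm 2.427 m, τ = 192.1 × 2.427 = 466.2 N·m counterclockwise.
Block: 37.8 × 9.8 = 370.4 N down at 1.29 m → arm 1.29 m, τ = 370.4 × 1.29 = 477.8 N·m counterclockwise.
Net moment of the loads = 944 N·m counterclockwise.
The upward force F acts at the left end, arm 2.99 m, giving F × 2.99 clockwise.
Στ = 0 ⇒ F × 2.99 = 944 ⇒ F = 944 / 2.99 = 316 N.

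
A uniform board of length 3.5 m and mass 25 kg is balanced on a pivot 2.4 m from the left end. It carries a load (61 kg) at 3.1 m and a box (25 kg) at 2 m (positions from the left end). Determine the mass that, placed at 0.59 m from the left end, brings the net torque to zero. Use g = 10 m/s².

Taking torques about the pivot (at 2.4 m from the left end):
Beam weight: 25 × 10 = 250 N down at 1.75 m → arm 0.65 m, τ = 250 × 0.65 = 162.5 N·m counterclockwise.
Load: 61 × 10 = 610 N down at 3.1 m → arm 0.7 m, τ = 610 × 0.7 = 427 N·m clockwise.
Box: 25 × 10 = 250 N down at 2 m → arm 0.4 m, τ = 250 × 0.4 = 100 N·m counterclockwise.
Net moment of known loads = 164.5 N·m clockwise.
An unknown mass m at 0.59 m has arm 1.81 m; its moment is m·g·1.81 counterclockwise.
Στ = 0 ⇒ m × 10 × 1.81 = 164.5 ⇒ m = 164.5 / (10 × 1.81) = 9.09 kg.

m ≈ 9.09 kg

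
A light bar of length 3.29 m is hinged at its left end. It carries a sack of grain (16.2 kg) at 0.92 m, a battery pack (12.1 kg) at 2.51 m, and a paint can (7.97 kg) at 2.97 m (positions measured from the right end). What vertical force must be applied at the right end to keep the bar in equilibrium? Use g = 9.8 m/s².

F ≈ 150 N

About the left end:
Sack of grain: 16.2 × 9.8 = 158.8 N down at 0.92 m → arm 2.37 m, τ = 158.8 × 2.37 = 376.4 N·m clockwise.
Battery pack: 12.1 × 9.8 = 118.6 N down at 2.51 m → arm 0.78 m, τ = 118.6 × 0.78 = 92.51 N·m clockwise.
Paint can: 7.97 × 9.8 = 78.11 N down at 2.97 m → arm 0.32 m, τ = 78.11 × 0.32 = 25 N·m clockwise.
Net moment of the loads = 493.9 N·m clockwise.
The upward force F acts at the right end, arm 3.29 m, giving F × 3.29 counterclockwise.
Balancing moments: F × 3.29 = 493.9, giving F = 493.9 / 3.29 = 150 N.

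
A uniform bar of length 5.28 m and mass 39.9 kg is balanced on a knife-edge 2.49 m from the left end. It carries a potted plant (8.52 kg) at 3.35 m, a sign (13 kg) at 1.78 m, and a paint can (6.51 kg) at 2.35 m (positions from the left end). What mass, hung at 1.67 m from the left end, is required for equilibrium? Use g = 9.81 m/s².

Taking torques about the knife-edge (at 2.49 m from the left end):
Beam weight: 39.9 × 9.81 = 391.4 N down at 2.64 m → arm 0.15 m, τ = 391.4 × 0.15 = 58.71 N·m clockwise.
Potted plant: 8.52 × 9.81 = 83.58 N down at 3.35 m → arm 0.86 m, τ = 83.58 × 0.86 = 71.88 N·m clockwise.
Sign: 13 × 9.81 = 127.5 N down at 1.78 m → arm 0.71 m, τ = 127.5 × 0.71 = 90.52 N·m counterclockwise.
Paint can: 6.51 × 9.81 = 63.86 N down at 2.35 m → arm 0.14 m, τ = 63.86 × 0.14 = 8.94 N·m counterclockwise.
Net moment of known loads = 31.13 N·m clockwise.
An unknown mass m at 1.67 m has arm 0.82 m; its moment is m·g·0.82 counterclockwise.
Στ = 0 ⇒ m × 9.81 × 0.82 = 31.13 ⇒ m = 31.13 / (9.81 × 0.82) = 3.87 kg.

m ≈ 3.87 kg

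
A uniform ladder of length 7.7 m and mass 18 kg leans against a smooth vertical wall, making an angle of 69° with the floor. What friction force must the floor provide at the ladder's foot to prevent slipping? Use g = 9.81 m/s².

Choose the foot of the ladder as the axis so the floor normal and friction both act there and drop out.
Ladder weight 18×9.81 = 176.6 N acts at 3.85 m along the ladder; its horizontal arm is 3.85·cos69° = 1.38 m → τ = 243.7 N·m clockwise.
Wall normal N acts horizontally at the top; its moment arm is the height L sinθ = 7.7·sin69° = 7.189 m, counterclockwise.
Balancing moments: N × 7.189 = 243.7, giving N = 33.9 N.
ΣFx = 0: friction at the foot balances the wall's push, so f = N_wall = 33.9 N.

f ≈ 33.9 N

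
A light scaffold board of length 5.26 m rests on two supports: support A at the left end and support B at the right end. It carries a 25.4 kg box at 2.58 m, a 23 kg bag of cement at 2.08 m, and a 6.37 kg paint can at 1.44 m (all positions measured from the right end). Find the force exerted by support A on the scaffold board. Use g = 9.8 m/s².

Taking torques about support B:
Box: 25.4 × 9.8 = 248.9 N down at 2.58 m → arm 2.58 m, τ = 248.9 × 2.58 = 642.2 N·m counterclockwise.
Bag of cement: 23 × 9.8 = 225.4 N down at 2.08 m → arm 2.08 m, τ = 225.4 × 2.08 = 468.8 N·m counterclockwise.
Paint can: 6.37 × 9.8 = 62.43 N down at 1.44 m → arm 1.44 m, τ = 62.43 × 1.44 = 89.9 N·m counterclockwise.
Net load moment about support B = 1201 N·m counterclockwise.
Reaction R at support A is upward at 5.26 m, arm 5.26 m → moment R × 5.26 clockwise.
Στ = 0 ⇒ R × 5.26 = 1201 ⇒ R = 228 N.

R_A ≈ 228 N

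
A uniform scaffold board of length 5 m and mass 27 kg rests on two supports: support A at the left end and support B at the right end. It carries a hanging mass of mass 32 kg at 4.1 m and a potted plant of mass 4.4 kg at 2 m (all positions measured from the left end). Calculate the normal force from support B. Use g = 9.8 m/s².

R_B ≈ 407 N

Taking torques about support A:
Beam weight: 27 × 9.8 = 264.6 N down at 2.5 m → arm 2.5 m, τ = 264.6 × 2.5 = 661.5 N·m clockwise.
Hanging mass: 32 × 9.8 = 313.6 N down at 4.1 m → arm 4.1 m, τ = 313.6 × 4.1 = 1286 N·m clockwise.
Potted plant: 4.4 × 9.8 = 43.12 N down at 2 m → arm 2 m, τ = 43.12 × 2 = 86.24 N·m clockwise.
Net load moment about support A = 2034 N·m clockwise.
Reaction R at support B is upward at 5 m, arm 5 m → moment R × 5 counterclockwise.
Balancing moments: R × 5 = 2034, giving R = 407 N.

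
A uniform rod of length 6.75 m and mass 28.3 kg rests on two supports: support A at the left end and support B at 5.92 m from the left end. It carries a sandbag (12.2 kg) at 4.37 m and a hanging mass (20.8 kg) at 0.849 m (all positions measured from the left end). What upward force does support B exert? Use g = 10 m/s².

R_B ≈ 281 N

Taking torques about support A:
Beam weight: 28.3 × 10 = 283 N down at 3.375 m → arm 3.375 m, τ = 283 × 3.375 = 955.1 N·m clockwise.
Sandbag: 12.2 × 10 = 122 N down at 4.37 m → arm 4.37 m, τ = 122 × 4.37 = 533.1 N·m clockwise.
Hanging mass: 20.8 × 10 = 208 N down at 0.849 m → arm 0.849 m, τ = 208 × 0.849 = 176.6 N·m clockwise.
Net load moment about support A = 1665 N·m clockwise.
Reaction R at support B is upward at 5.92 m, arm 5.92 m → moment R × 5.92 counterclockwise.
For rotational equilibrium, R × 5.92 = 1665, so R = 281 N.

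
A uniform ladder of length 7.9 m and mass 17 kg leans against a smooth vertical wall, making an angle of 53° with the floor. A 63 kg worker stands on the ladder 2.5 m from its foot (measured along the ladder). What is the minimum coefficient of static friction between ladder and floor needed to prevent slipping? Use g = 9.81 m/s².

μ_min ≈ 0.268

About the foot of the ladder:
Ladder weight 17×9.81 = 166.8 N acts at 3.95 m along the ladder; its horizontal arm is 3.95·cos53° = 2.377 m → τ = 396.5 N·m clockwise.
Worker: 63×9.81 = 618 N at 2.5 m → arm 1.505 m → τ = 930.1 N·m clockwise.
Wall normal N acts horizontally at the top; its moment arm is the height L sinθ = 7.9·sin53° = 6.309 m, counterclockwise.
Στ = 0 ⇒ N × 6.309 = 1327 ⇒ N = 210.3 N.
ΣFx = 0 ⇒ f = N_wall = 210.3 N. ΣFy = 0 ⇒ N_floor = 784.8 N.
μ_min = f / N_floor = 210.3 / 784.8 = 0.268.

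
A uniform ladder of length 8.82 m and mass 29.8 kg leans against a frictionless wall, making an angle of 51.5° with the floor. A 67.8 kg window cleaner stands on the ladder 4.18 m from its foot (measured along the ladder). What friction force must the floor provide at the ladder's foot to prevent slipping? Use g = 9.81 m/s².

f ≈ 367 N

Take moments about the foot of the ladder.
Ladder weight 29.8×9.81 = 292.3 N acts at 4.41 m along the ladder; its horizontal arm is 4.41·cos51.5° = 2.745 m → τ = 802.4 N·m clockwise.
Window cleaner: 67.8×9.81 = 665.1 N at 4.18 m → arm 2.602 m → τ = 1731 N·m clockwise.
Wall normal N acts horizontally at the top; its moment arm is the height L sinθ = 8.82·sin51.5° = 6.903 m, counterclockwise.
Balancing moments: N × 6.903 = 2533, giving N = 367 N.
ΣFx = 0: friction at the foot balances the wall's push, so f = N_wall = 367 N.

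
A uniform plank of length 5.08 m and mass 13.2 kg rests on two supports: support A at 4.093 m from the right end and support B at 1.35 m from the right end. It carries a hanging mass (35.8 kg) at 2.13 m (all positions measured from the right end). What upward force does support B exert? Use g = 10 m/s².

Take moments about support A.
Beam weight: 13.2 × 10 = 132 N down at 2.54 m → arm 1.553 m, τ = 132 × 1.553 = 205 N·m clockwise.
Hanging mass: 35.8 × 10 = 358 N down at 2.13 m → arm 1.963 m, τ = 358 × 1.963 = 702.8 N·m clockwise.
Net load moment about support A = 907.8 N·m clockwise.
Reaction R at support B is upward at 1.35 m, arm 2.743 m → moment R × 2.743 counterclockwise.
Setting net torque to zero: R × 2.743 = 907.8 → R = 331 N.

R_B ≈ 331 N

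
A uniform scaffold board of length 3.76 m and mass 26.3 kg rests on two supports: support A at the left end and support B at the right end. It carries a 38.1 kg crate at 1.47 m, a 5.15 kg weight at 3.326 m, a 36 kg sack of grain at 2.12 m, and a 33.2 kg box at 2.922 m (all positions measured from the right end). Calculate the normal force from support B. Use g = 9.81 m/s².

R_B ≈ 589 N

About support A:
Beam weight: 26.3 × 9.81 = 258 N down at 1.88 m → arm 1.88 m, τ = 258 × 1.88 = 485 N·m clockwise.
Crate: 38.1 × 9.81 = 373.8 N down at 1.47 m → arm 2.29 m, τ = 373.8 × 2.29 = 856 N·m clockwise.
Weight: 5.15 × 9.81 = 50.52 N down at 3.326 m → arm 0.434 m, τ = 50.52 × 0.434 = 21.93 N·m clockwise.
Sack of grain: 36 × 9.81 = 353.2 N down at 2.12 m → arm 1.64 m, τ = 353.2 × 1.64 = 579.2 N·m clockwise.
Box: 33.2 × 9.81 = 325.7 N down at 2.922 m → arm 0.838 m, τ = 325.7 × 0.838 = 272.9 N·m clockwise.
Net load moment about support A = 2215 N·m clockwise.
Reaction R at support B is upward at 0 m, arm 3.76 m → moment R × 3.76 counterclockwise.
For rotational equilibrium, R × 3.76 = 2215, so R = 589 N.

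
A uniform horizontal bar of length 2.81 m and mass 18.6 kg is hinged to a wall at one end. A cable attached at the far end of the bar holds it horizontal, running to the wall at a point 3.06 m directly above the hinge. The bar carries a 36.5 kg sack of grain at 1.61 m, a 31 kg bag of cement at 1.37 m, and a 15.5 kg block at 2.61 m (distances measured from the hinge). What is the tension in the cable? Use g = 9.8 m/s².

T ≈ 795 N

Take moments about the hinge.
Beam weight: 18.6 × 9.8 = 182.3 N down at 1.405 m → arm 1.405 m, τ = 182.3 × 1.405 = 256.1 N·m clockwise.
Sack of grain: 36.5 × 9.8 = 357.7 N down at 1.61 m → arm 1.61 m, τ = 357.7 × 1.61 = 575.9 N·m clockwise.
Bag of cement: 31 × 9.8 = 303.8 N down at 1.37 m → arm 1.37 m, τ = 303.8 × 1.37 = 416.2 N·m clockwise.
Block: 15.5 × 9.8 = 151.9 N down at 2.61 m → arm 2.61 m, τ = 151.9 × 2.61 = 396.5 N·m clockwise.
Total clockwise load moment = 1645 N·m.
The cable tension T acts at 2.81 m; only its component perpendicular to the bar, T sinθ, produces torque. sinθ = h/√(h²+d²) = 3.06/√(3.06²+2.81²) = 0.7366.
For rotational equilibrium, T × 2.81 × 0.7366 = 1645, so T = 1645 / 2.07 = 795 N.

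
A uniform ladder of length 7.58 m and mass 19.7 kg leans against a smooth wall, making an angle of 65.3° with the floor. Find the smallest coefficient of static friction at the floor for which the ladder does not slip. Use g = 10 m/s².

μ_min ≈ 0.23

Sum moments about the foot of the ladder (the floor normal and friction both act there and drop out).
Ladder weight 19.7×10 = 197 N acts at 3.79 m along the ladder; its horizontal arm is 3.79·cos65.3° = 1.584 m → τ = 312 N·m clockwise.
Wall normal N acts horizontally at the top; its moment arm is the height L sinθ = 7.58·sin65.3° = 6.886 m, counterclockwise.
Balancing moments: N × 6.886 = 312, giving N = 45.31 N.
ΣFx = 0 ⇒ f = N_wall = 45.31 N. ΣFy = 0 ⇒ N_floor = 197 N.
μ_min = f / N_floor = 45.31 / 197 = 0.23.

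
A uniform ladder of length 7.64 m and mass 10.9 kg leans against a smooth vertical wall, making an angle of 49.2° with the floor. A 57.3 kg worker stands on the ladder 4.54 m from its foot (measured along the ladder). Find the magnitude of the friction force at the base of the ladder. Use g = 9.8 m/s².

f ≈ 334 N

Sum moments about the foot of the ladder (the floor normal and friction both act there and drop out).
Ladder weight 10.9×9.8 = 106.8 N acts at 3.82 m along the ladder; its horizontal arm is 3.82·cos49.2° = 2.496 m → τ = 266.6 N·m clockwise.
Worker: 57.3×9.8 = 561.5 N at 4.54 m → arm 2.967 m → τ = 1666 N·m clockwise.
Wall normal N acts horizontally at the top; its moment arm is the height L sinθ = 7.64·sin49.2° = 5.783 m, counterclockwise.
For rotational equilibrium, N × 5.783 = 1933, so N = 334 N.
ΣFx = 0: friction at the foot balances the wall's push, so f = N_wall = 334 N.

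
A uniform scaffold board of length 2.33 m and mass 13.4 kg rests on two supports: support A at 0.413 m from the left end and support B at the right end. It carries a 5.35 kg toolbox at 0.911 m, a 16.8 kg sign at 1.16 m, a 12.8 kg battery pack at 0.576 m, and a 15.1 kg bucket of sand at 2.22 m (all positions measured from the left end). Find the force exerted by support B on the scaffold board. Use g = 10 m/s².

Taking torques about support A:
Beam weight: 13.4 × 10 = 134 N down at 1.165 m → arm 0.752 m, τ = 134 × 0.752 = 100.8 N·m clockwise.
Toolbox: 5.35 × 10 = 53.5 N down at 0.911 m → arm 0.498 m, τ = 53.5 × 0.498 = 26.64 N·m clockwise.
Sign: 16.8 × 10 = 168 N down at 1.16 m → arm 0.747 m, τ = 168 × 0.747 = 125.5 N·m clockwise.
Battery pack: 12.8 × 10 = 128 N down at 0.576 m → arm 0.163 m, τ = 128 × 0.163 = 20.86 N·m clockwise.
Bucket of sand: 15.1 × 10 = 151 N down at 2.22 m → arm 1.807 m, τ = 151 × 1.807 = 272.9 N·m clockwise.
Net load moment about support A = 546.7 N·m clockwise.
Reaction R at support B is upward at 2.33 m, arm 1.917 m → moment R × 1.917 counterclockwise.
Balancing moments: R × 1.917 = 546.7, giving R = 285 N.

R_B ≈ 285 N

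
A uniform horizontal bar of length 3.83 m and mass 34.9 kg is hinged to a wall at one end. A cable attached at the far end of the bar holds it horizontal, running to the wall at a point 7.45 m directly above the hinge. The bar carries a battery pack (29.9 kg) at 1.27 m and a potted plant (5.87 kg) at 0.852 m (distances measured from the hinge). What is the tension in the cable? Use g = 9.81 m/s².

T ≈ 316 N

Taking torques about the hinge:
Beam weight: 34.9 × 9.81 = 342.4 N down at 1.915 m → arm 1.915 m, τ = 342.4 × 1.915 = 655.7 N·m clockwise.
Battery pack: 29.9 × 9.81 = 293.3 N down at 1.27 m → arm 1.27 m, τ = 293.3 × 1.27 = 372.5 N·m clockwise.
Potted plant: 5.87 × 9.81 = 57.58 N down at 0.852 m → arm 0.852 m, τ = 57.58 × 0.852 = 49.06 N·m clockwise.
Total clockwise load moment = 1077 N·m.
The cable tension T acts at 3.83 m; only its component perpendicular to the bar, T sinθ, produces torque. sinθ = h/√(h²+d²) = 7.45/√(7.45²+3.83²) = 0.8894.
Στ = 0 ⇒ T × 3.83 × 0.8894 = 1077 ⇒ T = 1077 / 3.406 = 316 N.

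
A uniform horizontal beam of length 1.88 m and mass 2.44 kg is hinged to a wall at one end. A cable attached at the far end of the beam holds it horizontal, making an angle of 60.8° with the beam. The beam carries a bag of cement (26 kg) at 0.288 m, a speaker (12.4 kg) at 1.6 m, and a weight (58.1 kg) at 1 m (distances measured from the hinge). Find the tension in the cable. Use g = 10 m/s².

T ≈ 535 N

Taking torques about the hinge:
Beam weight: 2.44 × 10 = 24.4 N down at 0.94 m → arm 0.94 m, τ = 24.4 × 0.94 = 22.94 N·m clockwise.
Bag of cement: 26 × 10 = 260 N down at 0.288 m → arm 0.288 m, τ = 260 × 0.288 = 74.88 N·m clockwise.
Speaker: 12.4 × 10 = 124 N down at 1.6 m → arm 1.6 m, τ = 124 × 1.6 = 198.4 N·m clockwise.
Weight: 58.1 × 10 = 581 N down at 1 m → arm 1 m, τ = 581 × 1 = 581 N·m clockwise.
Total clockwise load moment = 877.2 N·m.
The cable tension T acts at 1.88 m; only its component perpendicular to the beam, T sinθ, produces torque. sin 60.8° = 0.8729.
Setting net torque to zero: T × 1.88 × 0.8729 = 877.2 → T = 877.2 / 1.641 = 535 N.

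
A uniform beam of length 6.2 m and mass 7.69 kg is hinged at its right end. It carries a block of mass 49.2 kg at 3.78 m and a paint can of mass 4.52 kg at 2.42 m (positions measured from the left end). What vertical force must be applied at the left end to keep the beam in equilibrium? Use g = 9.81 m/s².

F ≈ 253 N

Take moments about the right end.
Beam weight: 7.69 × 9.81 = 75.44 N down at 3.1 m → arm 3.1 m, τ = 75.44 × 3.1 = 233.9 N·m counterclockwise.
Block: 49.2 × 9.81 = 482.7 N down at 3.78 m → arm 2.42 m, τ = 482.7 × 2.42 = 1168 N·m counterclockwise.
Paint can: 4.52 × 9.81 = 44.34 N down at 2.42 m → arm 3.78 m, τ = 44.34 × 3.78 = 167.6 N·m counterclockwise.
Net moment of the loads = 1570 N·m counterclockwise.
The upward force F acts at the left end, arm 6.2 m, giving F × 6.2 clockwise.
For rotational equilibrium, F × 6.2 = 1570, so F = 1570 / 6.2 = 253 N.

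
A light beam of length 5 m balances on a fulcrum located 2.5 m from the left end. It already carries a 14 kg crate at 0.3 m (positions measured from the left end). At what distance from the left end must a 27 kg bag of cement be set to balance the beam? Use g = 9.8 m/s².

x ≈ 3.64 m from the left end

Sum moments about the fulcrum (at 2.5 m from the left end) (the support reaction has zero arm there).
Crate: 14 × 9.8 = 137.2 N down at 0.3 m → arm 2.2 m, τ = 137.2 × 2.2 = 301.8 N·m counterclockwise.
Net moment of existing loads = 301.8 N·m counterclockwise.
The bag of cement weighs 27 × 9.8 = 264.6 N and must supply an equal clockwise moment, so its lever arm about the fulcrum is 301.8 / 264.6 = 1.14 m.
That puts it at 2.5 + 1.14 = 3.64 m from the left end.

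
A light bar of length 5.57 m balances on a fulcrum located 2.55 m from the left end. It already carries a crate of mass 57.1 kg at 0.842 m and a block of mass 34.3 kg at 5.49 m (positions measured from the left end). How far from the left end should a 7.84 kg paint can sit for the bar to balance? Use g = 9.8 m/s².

x ≈ 2.13 m from the left end

Choose the fulcrum (at 2.55 m from the left end) as the axis so the support reaction has zero arm there.
Crate: 57.1 × 9.8 = 559.6 N down at 0.842 m → arm 1.708 m, τ = 559.6 × 1.708 = 955.8 N·m counterclockwise.
Block: 34.3 × 9.8 = 336.1 N down at 5.49 m → arm 2.94 m, τ = 336.1 × 2.94 = 988.1 N·m clockwise.
Net moment of existing loads = 32.3 N·m clockwise.
The paint can weighs 7.84 × 9.8 = 76.83 N and must supply an equal counterclockwise moment, so its lever arm about the fulcrum is 32.3 / 76.83 = 0.42 m.
That puts it at 2.55 − 0.42 = 2.13 m from the left end.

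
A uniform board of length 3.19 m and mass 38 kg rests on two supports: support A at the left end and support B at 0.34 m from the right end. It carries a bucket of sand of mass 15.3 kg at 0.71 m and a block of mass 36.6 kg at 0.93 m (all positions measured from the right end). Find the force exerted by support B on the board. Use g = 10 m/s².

Choose support A as the axis so its reaction then has zero moment arm.
Beam weight: 38 × 10 = 380 N down at 1.595 m → arm 1.595 m, τ = 380 × 1.595 = 606.1 N·m clockwise.
Bucket of sand: 15.3 × 10 = 153 N down at 0.71 m → arm 2.48 m, τ = 153 × 2.48 = 379.4 N·m clockwise.
Block: 36.6 × 10 = 366 N down at 0.93 m → arm 2.26 m, τ = 366 × 2.26 = 827.2 N·m clockwise.
Net load moment about support A = 1813 N·m clockwise.
Reaction R at support B is upward at 0.34 m, arm 2.85 m → moment R × 2.85 counterclockwise.
For rotational equilibrium, R × 2.85 = 1813, so R = 636 N.

R_B ≈ 636 N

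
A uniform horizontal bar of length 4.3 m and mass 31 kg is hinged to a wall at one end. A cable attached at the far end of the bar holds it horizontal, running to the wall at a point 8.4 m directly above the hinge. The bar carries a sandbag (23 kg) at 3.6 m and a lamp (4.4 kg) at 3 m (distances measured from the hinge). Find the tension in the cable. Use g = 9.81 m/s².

Taking torques about the hinge:
Beam weight: 31 × 9.81 = 304.1 N down at 2.15 m → arm 2.15 m, τ = 304.1 × 2.15 = 653.8 N·m clockwise.
Sandbag: 23 × 9.81 = 225.6 N down at 3.6 m → arm 3.6 m, τ = 225.6 × 3.6 = 812.2 N·m clockwise.
Lamp: 4.4 × 9.81 = 43.16 N down at 3 m → arm 3 m, τ = 43.16 × 3 = 129.5 N·m clockwise.
Total clockwise load moment = 1596 N·m.
The cable tension T acts at 4.3 m; only its component perpendicular to the bar, T sinθ, produces torque. sinθ = h/√(h²+d²) = 8.4/√(8.4²+4.3²) = 0.8901.
For rotational equilibrium, T × 4.3 × 0.8901 = 1596, so T = 1596 / 3.827 = 417 N.

T ≈ 417 N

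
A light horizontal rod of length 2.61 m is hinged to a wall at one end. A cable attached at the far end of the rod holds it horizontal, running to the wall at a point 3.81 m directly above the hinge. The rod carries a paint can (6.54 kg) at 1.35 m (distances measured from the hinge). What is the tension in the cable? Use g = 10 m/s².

Take moments about the hinge.
Paint can: 6.54 × 10 = 65.4 N down at 1.35 m → arm 1.35 m, τ = 65.4 × 1.35 = 88.29 N·m clockwise.
Total clockwise load moment = 88.29 N·m.
The cable tension T acts at 2.61 m; only its component perpendicular to the rod, T sinθ, produces torque. sinθ = h/√(h²+d²) = 3.81/√(3.81²+2.61²) = 0.825.
Balancing moments: T × 2.61 × 0.825 = 88.29, giving T = 88.29 / 2.153 = 41 N.

T ≈ 41 N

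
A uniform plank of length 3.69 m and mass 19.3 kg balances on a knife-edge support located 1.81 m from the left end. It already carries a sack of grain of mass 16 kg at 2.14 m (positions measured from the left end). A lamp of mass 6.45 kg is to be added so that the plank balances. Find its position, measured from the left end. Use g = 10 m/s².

x ≈ 0.887 m from the left end

About the knife-edge support (at 1.81 m from the left end):
Beam weight: 19.3 × 10 = 193 N down at 1.845 m → arm 0.035 m, τ = 193 × 0.035 = 6.755 N·m clockwise.
Sack of grain: 16 × 10 = 160 N down at 2.14 m → arm 0.33 m, τ = 160 × 0.33 = 52.8 N·m clockwise.
Net moment of existing loads = 59.55 N·m clockwise.
The lamp weighs 6.45 × 10 = 64.5 N and must supply an equal counterclockwise moment, so its lever arm about the knife-edge support is 59.55 / 64.5 = 0.923 m.
That puts it at 1.81 − 0.923 = 0.887 m from the left end.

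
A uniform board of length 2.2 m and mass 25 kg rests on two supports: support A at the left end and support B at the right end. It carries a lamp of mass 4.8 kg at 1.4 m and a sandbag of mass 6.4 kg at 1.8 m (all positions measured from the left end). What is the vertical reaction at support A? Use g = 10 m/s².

R_A ≈ 154 N

Taking torques about support B:
Beam weight: 25 × 10 = 250 N down at 1.1 m → arm 1.1 m, τ = 250 × 1.1 = 275 N·m counterclockwise.
Lamp: 4.8 × 10 = 48 N down at 1.4 m → arm 0.8 m, τ = 48 × 0.8 = 38.4 N·m counterclockwise.
Sandbag: 6.4 × 10 = 64 N down at 1.8 m → arm 0.4 m, τ = 64 × 0.4 = 25.6 N·m counterclockwise.
Net load moment about support B = 339 N·m counterclockwise.
Reaction R at support A is upward at 0 m, arm 2.2 m → moment R × 2.2 clockwise.
Στ = 0 ⇒ R × 2.2 = 339 ⇒ R = 154 N.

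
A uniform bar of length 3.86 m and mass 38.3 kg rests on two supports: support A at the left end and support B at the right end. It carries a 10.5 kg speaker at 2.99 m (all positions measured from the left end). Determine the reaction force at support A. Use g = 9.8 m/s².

R_A ≈ 211 N

Choose support B as the axis so its reaction then has zero moment arm.
Beam weight: 38.3 × 9.8 = 375.3 N down at 1.93 m → arm 1.93 m, τ = 375.3 × 1.93 = 724.3 N·m counterclockwise.
Speaker: 10.5 × 9.8 = 102.9 N down at 2.99 m → arm 0.87 m, τ = 102.9 × 0.87 = 89.52 N·m counterclockwise.
Net load moment about support B = 813.8 N·m counterclockwise.
Reaction R at support A is upward at 0 m, arm 3.86 m → moment R × 3.86 clockwise.
Setting net torque to zero: R × 3.86 = 813.8 → R = 211 N.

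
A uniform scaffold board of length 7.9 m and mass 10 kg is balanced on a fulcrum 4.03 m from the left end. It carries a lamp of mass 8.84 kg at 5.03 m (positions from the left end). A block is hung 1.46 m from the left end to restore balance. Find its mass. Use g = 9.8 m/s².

Taking torques about the fulcrum (at 4.03 m from the left end):
Beam weight: 10 × 9.8 = 98 N down at 3.95 m → arm 0.08 m, τ = 98 × 0.08 = 7.84 N·m counterclockwise.
Lamp: 8.84 × 9.8 = 86.63 N down at 5.03 m → arm 1 m, τ = 86.63 × 1 = 86.63 N·m clockwise.
Net moment of known loads = 78.79 N·m clockwise.
An unknown mass m at 1.46 m has arm 2.57 m; its moment is m·g·2.57 counterclockwise.
Balancing moments: m × 9.8 × 2.57 = 78.79, giving m = 78.79 / (9.8 × 2.57) = 3.13 kg.

m ≈ 3.13 kg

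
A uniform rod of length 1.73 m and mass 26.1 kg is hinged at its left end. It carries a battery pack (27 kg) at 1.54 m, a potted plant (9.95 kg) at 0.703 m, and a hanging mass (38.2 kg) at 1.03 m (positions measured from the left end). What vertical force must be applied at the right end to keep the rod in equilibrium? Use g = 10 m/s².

Taking torques about the left end:
Beam weight: 26.1 × 10 = 261 N down at 0.865 m → arm 0.865 m, τ = 261 × 0.865 = 225.8 N·m clockwise.
Battery pack: 27 × 10 = 270 N down at 1.54 m → arm 1.54 m, τ = 270 × 1.54 = 415.8 N·m clockwise.
Potted plant: 9.95 × 10 = 99.5 N down at 0.703 m → arm 0.703 m, τ = 99.5 × 0.703 = 69.95 N·m clockwise.
Hanging mass: 38.2 × 10 = 382 N down at 1.03 m → arm 1.03 m, τ = 382 × 1.03 = 393.5 N·m clockwise.
Net moment of the loads = 1105 N·m clockwise.
The upward force F acts at the right end, arm 1.73 m, giving F × 1.73 counterclockwise.
Στ = 0 ⇒ F × 1.73 = 1105 ⇒ F = 1105 / 1.73 = 639 N.

F ≈ 639 N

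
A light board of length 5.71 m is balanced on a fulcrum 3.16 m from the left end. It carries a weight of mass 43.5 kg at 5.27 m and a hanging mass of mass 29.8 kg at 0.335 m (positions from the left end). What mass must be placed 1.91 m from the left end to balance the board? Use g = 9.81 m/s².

m ≈ 6.08 kg

Choose the fulcrum (at 3.16 m from the left end) as the axis so the support reaction has zero arm there.
Weight: 43.5 × 9.81 = 426.7 N down at 5.27 m → arm 2.11 m, τ = 426.7 × 2.11 = 900.3 N·m clockwise.
Hanging mass: 29.8 × 9.81 = 292.3 N down at 0.335 m → arm 2.825 m, τ = 292.3 × 2.825 = 825.7 N·m counterclockwise.
Net moment of known loads = 74.6 N·m clockwise.
An unknown mass m at 1.91 m has arm 1.25 m; its moment is m·g·1.25 counterclockwise.
Balancing moments: m × 9.81 × 1.25 = 74.6, giving m = 74.6 / (9.81 × 1.25) = 6.08 kg.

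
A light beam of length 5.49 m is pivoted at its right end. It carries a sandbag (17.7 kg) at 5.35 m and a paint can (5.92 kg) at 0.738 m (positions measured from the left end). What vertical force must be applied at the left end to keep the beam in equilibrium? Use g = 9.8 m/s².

F ≈ 54.6 N

Take moments about the right end.
Sandbag: 17.7 × 9.8 = 173.5 N down at 5.35 m → arm 0.14 m, τ = 173.5 × 0.14 = 24.29 N·m counterclockwise.
Paint can: 5.92 × 9.8 = 58.02 N down at 0.738 m → arm 4.752 m, τ = 58.02 × 4.752 = 275.7 N·m counterclockwise.
Net moment of the loads = 300 N·m counterclockwise.
The upward force F acts at the left end, arm 5.49 m, giving F × 5.49 clockwise.
For rotational equilibrium, F × 5.49 = 300, so F = 300 / 5.49 = 54.6 N.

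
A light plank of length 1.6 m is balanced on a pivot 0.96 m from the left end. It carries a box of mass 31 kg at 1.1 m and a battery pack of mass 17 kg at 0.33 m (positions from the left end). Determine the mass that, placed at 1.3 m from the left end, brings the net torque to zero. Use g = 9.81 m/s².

m ≈ 18.7 kg

Take moments about the pivot (at 0.96 m from the left end).
Box: 31 × 9.81 = 304.1 N down at 1.1 m → arm 0.14 m, τ = 304.1 × 0.14 = 42.57 N·m clockwise.
Battery pack: 17 × 9.81 = 166.8 N down at 0.33 m → arm 0.63 m, τ = 166.8 × 0.63 = 105.1 N·m counterclockwise.
Net moment of known loads = 62.53 N·m counterclockwise.
An unknown mass m at 1.3 m has arm 0.34 m; its moment is m·g·0.34 clockwise.
Setting net torque to zero: m × 9.81 × 0.34 = 62.53 → m = 62.53 / (9.81 × 0.34) = 18.7 kg.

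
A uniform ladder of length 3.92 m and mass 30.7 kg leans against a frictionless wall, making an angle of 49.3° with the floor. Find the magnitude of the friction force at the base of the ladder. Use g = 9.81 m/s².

f ≈ 130 N

Choose the foot of the ladder as the axis so the floor normal and friction both act there and drop out.
Ladder weight 30.7×9.81 = 301.2 N acts at 1.96 m along the ladder; its horizontal arm is 1.96·cos49.3° = 1.278 m → τ = 384.9 N·m clockwise.
Wall normal N acts horizontally at the top; its moment arm is the height L sinθ = 3.92·sin49.3° = 2.972 m, counterclockwise.
Setting net torque to zero: N × 2.972 = 384.9 → N = 130 N.
ΣFx = 0: friction at the foot balances the wall's push, so f = N_wall = 130 N.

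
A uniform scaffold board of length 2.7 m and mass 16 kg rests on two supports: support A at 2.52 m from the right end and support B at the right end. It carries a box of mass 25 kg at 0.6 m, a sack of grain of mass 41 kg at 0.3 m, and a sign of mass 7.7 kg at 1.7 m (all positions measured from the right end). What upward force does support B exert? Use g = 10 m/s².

Sum moments about support A (its reaction then has zero moment arm).
Beam weight: 16 × 10 = 160 N down at 1.35 m → arm 1.17 m, τ = 160 × 1.17 = 187.2 N·m clockwise.
Box: 25 × 10 = 250 N down at 0.6 m → arm 1.92 m, τ = 250 × 1.92 = 480 N·m clockwise.
Sack of grain: 41 × 10 = 410 N down at 0.3 m → arm 2.22 m, τ = 410 × 2.22 = 910.2 N·m clockwise.
Sign: 7.7 × 10 = 77 N down at 1.7 m → arm 0.82 m, τ = 77 × 0.82 = 63.14 N·m clockwise.
Net load moment about support A = 1641 N·m clockwise.
Reaction R at support B is upward at 0 m, arm 2.52 m → moment R × 2.52 counterclockwise.
Balancing moments: R × 2.52 = 1641, giving R = 651 N.

R_B ≈ 651 N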